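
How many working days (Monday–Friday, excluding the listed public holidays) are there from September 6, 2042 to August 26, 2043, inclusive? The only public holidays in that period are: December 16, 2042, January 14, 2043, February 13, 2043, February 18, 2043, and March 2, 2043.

September 6, 2042 is a Saturday.
From September 6, 2042 to August 26, 2043 is 355 days inclusive.
355 = 7 × 50 + 5, so there are 50 full weeks plus 5 extra days.
Each full week contributes 5 weekdays (Mon–Fri): 50 × 5 = 250.
The 5 extra days are Saturday, Sunday, Monday, Tuesday, Wednesday — 3 of them qualify.
Total: 250 + 3 = 253.
Holidays: December 16, 2042 (Tue); January 14, 2043 (Wed); February 13, 2043 (Fri); February 18, 2043 (Wed); March 2, 2043 (Mon).
All 5 holidays fall on weekdays, so subtract 5.
Business days: 253 − 5 = 248.

248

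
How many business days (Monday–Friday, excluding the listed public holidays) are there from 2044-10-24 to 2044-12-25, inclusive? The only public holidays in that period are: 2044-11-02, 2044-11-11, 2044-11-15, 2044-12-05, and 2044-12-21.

2044-10-24 is a Monday.
That's 63 days from start to end, counting both.
63 = 7 × 9, so the span is exactly 9 full weeks.
Each full week contributes 5 weekdays (Mon–Fri): 9 × 5 = 45.
Holidays: 2044-11-02 (Wed); 2044-11-11 (Fri); 2044-11-15 (Tue); 2044-12-05 (Mon); 2044-12-21 (Wed).
All 5 holidays fall on weekdays, so subtract 5.
Business days: 45 − 5 = 40.

40 business days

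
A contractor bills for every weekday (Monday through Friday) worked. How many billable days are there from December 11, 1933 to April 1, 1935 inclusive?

341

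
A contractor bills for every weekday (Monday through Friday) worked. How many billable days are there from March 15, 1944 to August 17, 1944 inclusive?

March 15, 1944 is a Wednesday.
The range spans 156 days (inclusive of both endpoints).
156 = 7 × 22 + 2, so there are 22 full weeks plus 2 extra days.
Each full week contributes 5 weekdays (Mon–Fri): 22 × 5 = 110.
The 2 extra days are Wed, Thu — 2 of them qualify.
Total: 110 + 2 = 112.

112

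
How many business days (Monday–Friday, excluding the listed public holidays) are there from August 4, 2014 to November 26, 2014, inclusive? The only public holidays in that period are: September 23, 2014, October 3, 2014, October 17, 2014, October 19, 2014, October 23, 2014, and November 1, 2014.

79

August 4, 2014 is a Monday.
From August 4, 2014 to November 26, 2014 is 115 days inclusive.
115 = 7 × 16 + 3, so there are 16 full weeks plus 3 extra days.
Each full week contributes 5 weekdays (Mon–Fri): 16 × 5 = 80.
The 3 extra days are Monday, Tuesday, Wednesday — 3 of them qualify.
Total: 80 + 3 = 83.
Holidays: September 23, 2014 (Tue); October 3, 2014 (Fri); October 17, 2014 (Fri); October 19, 2014 (Sun); October 23, 2014 (Thu); November 1, 2014 (Sat).
4 of the 6 holidays fall on weekdays; the rest are weekends and were already excluded.
Business days: 83 − 4 = 79.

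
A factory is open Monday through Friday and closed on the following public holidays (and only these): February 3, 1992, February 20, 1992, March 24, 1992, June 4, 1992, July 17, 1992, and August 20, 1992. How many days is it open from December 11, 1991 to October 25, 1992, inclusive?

222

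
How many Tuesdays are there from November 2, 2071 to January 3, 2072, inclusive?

9 Tuesdays

November 2, 2071 is a Monday.
From November 2, 2071 to January 3, 2072 is 63 days inclusive.
63 = 7 × 9, so the span is exactly 9 full weeks.
Each full week contributes one Tuesday: 9 so far.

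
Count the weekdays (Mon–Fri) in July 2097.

July 1, 2097 is a Monday.
That's 31 days from start to end, counting both.
31 = 7 × 4 + 3, so there are 4 full weeks plus 3 extra days.
Each full week contributes 5 weekdays (Mon–Fri): 4 × 5 = 20.
The 3 extra days are Mon, Tue, Wed — 3 of them qualify.
Total: 20 + 3 = 23.

23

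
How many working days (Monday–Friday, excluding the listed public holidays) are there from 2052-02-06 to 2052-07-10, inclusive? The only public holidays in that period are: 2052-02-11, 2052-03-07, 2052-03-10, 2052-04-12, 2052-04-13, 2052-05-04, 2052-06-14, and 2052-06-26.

108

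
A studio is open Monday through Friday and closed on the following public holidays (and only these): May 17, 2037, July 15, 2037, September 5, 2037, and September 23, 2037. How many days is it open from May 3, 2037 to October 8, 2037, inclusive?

May 3, 2037 is a Sunday.
The range spans 159 days (inclusive of both endpoints).
159 = 7 × 22 + 5, so there are 22 full weeks plus 5 extra days.
Each full week contributes 5 weekdays (Mon–Fri): 22 × 5 = 110.
The 5 extra days are Sun, Mon, Tue, Wed, Thu — 4 of them qualify.
Total: 110 + 4 = 114.
Holidays: May 17, 2037 (Sun); July 15, 2037 (Wed); September 5, 2037 (Sat); September 23, 2037 (Wed).
2 of the 4 holidays fall on weekdays; the rest are weekends and were already excluded.
Business days: 114 − 2 = 112.

112 business days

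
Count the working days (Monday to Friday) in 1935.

Jan 1, 1935 is a Tuesday.
That's 365 days from start to end, counting both.
365 = 7 × 52 + 1, so there are 52 full weeks plus 1 extra day.
Each full week contributes 5 weekdays (Mon–Fri): 52 × 5 = 260.
The 1 extra day is Tuesday — 1 of them qualifies.
Total: 260 + 1 = 261.

261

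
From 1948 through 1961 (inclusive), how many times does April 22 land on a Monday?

1

Day of week of April 22 in each year:
1948: Thu, 1949: Fri, 1950: Sat, 1951: Sun, 1952: Tue, 1953: Wed, 1954: Thu, 1955: Fri, 1956: Sun, 1957: Mon ✓, 1958: Tue, 1959: Wed, 1960: Fri, 1961: Sat
Mondays: 1957.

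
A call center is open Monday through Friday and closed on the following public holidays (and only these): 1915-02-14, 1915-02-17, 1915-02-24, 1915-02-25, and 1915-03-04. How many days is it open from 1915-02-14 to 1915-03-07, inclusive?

11

1915-02-14 is a Sunday.
From 1915-02-14 to 1915-03-07 is 22 days inclusive.
22 = 7 × 3 + 1, so there are 3 full weeks plus 1 extra day.
Each full week contributes 5 weekdays (Mon–Fri): 3 × 5 = 15.
The 1 extra day is Sunday — none qualify.
Total: 15 + 0 = 15.
Holidays: 1915-02-14 (Sun); 1915-02-17 (Wed); 1915-02-24 (Wed); 1915-02-25 (Thu); 1915-03-04 (Thu).
4 of the 5 holidays fall on weekdays; the rest are weekends and were already excluded.
Business days: 15 − 4 = 11.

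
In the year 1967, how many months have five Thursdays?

A month has five Thursdays exactly when Thursday falls within its first (length − 28) days.
Jan: 31 days, starts Sun → 5 of Sun, Mon, Tue
Feb: 28 days, starts Wed → 5 of (none)
Mar: 31 days, starts Wed → 5 of Wed, Thu, Fri ✓
Apr: 30 days, starts Sat → 5 of Sat, Sun
May: 31 days, starts Mon → 5 of Mon, Tue, Wed
Jun: 30 days, starts Thu → 5 of Thu, Fri ✓
Jul: 31 days, starts Sat → 5 of Sat, Sun, Mon
Aug: 31 days, starts Tue → 5 of Tue, Wed, Thu ✓
Sep: 30 days, starts Fri → 5 of Fri, Sat
Oct: 31 days, starts Sun → 5 of Sun, Mon, Tue
Nov: 30 days, starts Wed → 5 of Wed, Thu ✓
Dec: 31 days, starts Fri → 5 of Fri, Sat, Sun
Months with five Thursdays: Mar, Jun, Aug, Nov.

4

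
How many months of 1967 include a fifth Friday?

4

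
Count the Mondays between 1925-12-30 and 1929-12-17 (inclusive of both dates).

207

1925-12-30 is a Wednesday.
From 1925-12-30 to 1929-12-17 is 1449 days inclusive.
1449 = 7 × 207, so the span is exactly 207 full weeks.
Each full week contributes one Monday: 207 so far.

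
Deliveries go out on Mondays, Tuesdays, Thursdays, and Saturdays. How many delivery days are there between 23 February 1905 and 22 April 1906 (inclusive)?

242

23 February 1905 is a Thursday.
The range spans 424 days (inclusive of both endpoints).
424 = 7 × 60 + 4, so there are 60 full weeks plus 4 extra days.
Each full week contributes 4 days from the set (Mon, Tue, Thu, Sat): 60 × 4 = 240.
The 4 extra days are Thu, Fri, Sat, Sun — 2 of them qualify.
Total: 240 + 2 = 242.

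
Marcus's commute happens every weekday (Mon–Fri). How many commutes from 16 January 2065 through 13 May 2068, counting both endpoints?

866 weekdays

16 January 2065 is a Friday.
The range spans 1214 days (inclusive of both endpoints).
1214 = 7 × 173 + 3, so there are 173 full weeks plus 3 extra days.
Each full week contributes 5 weekdays (Mon–Fri): 173 × 5 = 865.
The 3 extra days are Fri, Sat, Sun — 1 of them qualifies.
Total: 865 + 1 = 866.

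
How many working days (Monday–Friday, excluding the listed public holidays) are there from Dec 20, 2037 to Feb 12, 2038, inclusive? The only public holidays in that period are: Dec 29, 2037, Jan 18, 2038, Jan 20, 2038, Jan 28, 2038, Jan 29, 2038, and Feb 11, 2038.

34 working days

Dec 20, 2037 is a Sunday.
From Dec 20, 2037 to Feb 12, 2038 is 55 days inclusive.
55 = 7 × 7 + 6, so there are 7 full weeks plus 6 extra days.
Each full week contributes 5 weekdays (Mon–Fri): 7 × 5 = 35.
The 6 extra days are Sun, Mon, Tue, Wed, Thu, Fri — 5 of them qualify.
Total: 35 + 5 = 40.
Holidays: Dec 29, 2037 (Tue); Jan 18, 2038 (Mon); Jan 20, 2038 (Wed); Jan 28, 2038 (Thu); Jan 29, 2038 (Fri); Feb 11, 2038 (Thu).
All 6 holidays fall on weekdays, so subtract 6.
Business days: 40 − 6 = 34.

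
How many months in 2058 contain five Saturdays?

A month has five Saturdays exactly when Saturday falls within its first (length − 28) days.
Jan: 31 days, starts Tue → 5 of Tue, Wed, Thu
Feb: 28 days, starts Fri → 5 of (none)
Mar: 31 days, starts Fri → 5 of Fri, Sat, Sun ✓
Apr: 30 days, starts Mon → 5 of Mon, Tue
May: 31 days, starts Wed → 5 of Wed, Thu, Fri
Jun: 30 days, starts Sat → 5 of Sat, Sun ✓
Jul: 31 days, starts Mon → 5 of Mon, Tue, Wed
Aug: 31 days, starts Thu → 5 of Thu, Fri, Sat ✓
Sep: 30 days, starts Sun → 5 of Sun, Mon
Oct: 31 days, starts Tue → 5 of Tue, Wed, Thu
Nov: 30 days, starts Fri → 5 of Fri, Sat ✓
Dec: 31 days, starts Sun → 5 of Sun, Mon, Tue
Months with five Saturdays: Mar, Jun, Aug, Nov.

4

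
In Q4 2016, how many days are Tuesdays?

13

1 October 2016 is a Saturday.
From 1 October 2016 to 31 December 2016 is 92 days inclusive.
92 = 7 × 13 + 1, so there are 13 full weeks plus 1 extra day.
Each full week contributes one Tuesday: 13 so far.
The 1 extra day is Saturday — none qualify.
Total: 13 + 0 = 13.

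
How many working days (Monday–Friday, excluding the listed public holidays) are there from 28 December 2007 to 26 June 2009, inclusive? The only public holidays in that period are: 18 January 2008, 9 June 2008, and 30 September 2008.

388

28 December 2007 is a Friday.
From 28 December 2007 to 26 June 2009 is 547 days inclusive.
547 = 7 × 78 + 1, so there are 78 full weeks plus 1 extra day.
Each full week contributes 5 weekdays (Mon–Fri): 78 × 5 = 390.
The 1 extra day is Friday — 1 of them qualifies.
Total: 390 + 1 = 391.
Holidays: 18 January 2008 (Fri); 9 June 2008 (Mon); 30 September 2008 (Tue).
All 3 holidays fall on weekdays, so subtract 3.
Business days: 391 − 3 = 388.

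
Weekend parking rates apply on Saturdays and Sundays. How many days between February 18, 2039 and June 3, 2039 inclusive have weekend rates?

30

February 18, 2039 is a Friday.
That's 106 days from start to end, counting both.
106 = 7 × 15 + 1, so there are 15 full weeks plus 1 extra day.
Each full week contributes 2 weekend days (Sat, Sun): 15 × 2 = 30.
The 1 extra day is Friday — none qualify.
Total: 30 + 0 = 30.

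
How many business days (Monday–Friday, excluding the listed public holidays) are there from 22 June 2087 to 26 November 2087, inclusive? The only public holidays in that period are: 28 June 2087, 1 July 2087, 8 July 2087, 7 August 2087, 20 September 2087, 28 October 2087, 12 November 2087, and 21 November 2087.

107

22 June 2087 is a Sunday.
The range spans 158 days (inclusive of both endpoints).
158 = 7 × 22 + 4, so there are 22 full weeks plus 4 extra days.
Each full week contributes 5 weekdays (Mon–Fri): 22 × 5 = 110.
The 4 extra days are Sunday, Monday, Tuesday, Wednesday — 3 of them qualify.
Total: 110 + 3 = 113.
Holidays: 28 June 2087 (Sat); 1 July 2087 (Tue); 8 July 2087 (Tue); 7 August 2087 (Thu); 20 September 2087 (Sat); 28 October 2087 (Tue); 12 November 2087 (Wed); 21 November 2087 (Fri).
6 of the 8 holidays fall on weekdays; the rest are weekends and were already excluded.
Business days: 113 − 6 = 107.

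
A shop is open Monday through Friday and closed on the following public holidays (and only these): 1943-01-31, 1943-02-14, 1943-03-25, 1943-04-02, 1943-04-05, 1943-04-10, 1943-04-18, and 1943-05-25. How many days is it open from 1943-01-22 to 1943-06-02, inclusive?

1943-01-22 is a Friday.
The range spans 132 days (inclusive of both endpoints).
132 = 7 × 18 + 6, so there are 18 full weeks plus 6 extra days.
Each full week contributes 5 weekdays (Mon–Fri): 18 × 5 = 90.
The 6 extra days are Fri, Sat, Sun, Mon, Tue, Wed — 4 of them qualify.
Total: 90 + 4 = 94.
Holidays: 1943-01-31 (Sun); 1943-02-14 (Sun); 1943-03-25 (Thu); 1943-04-02 (Fri); 1943-04-05 (Mon); 1943-04-10 (Sat); 1943-04-18 (Sun); 1943-05-25 (Tue).
4 of the 8 holidays fall on weekdays; the rest are weekends and were already excluded.
Business days: 94 − 4 = 90.

90 working days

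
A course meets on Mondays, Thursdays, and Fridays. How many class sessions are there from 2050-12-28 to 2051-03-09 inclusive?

31

2050-12-28 is a Wednesday.
That's 72 days from start to end, counting both.
72 = 7 × 10 + 2, so there are 10 full weeks plus 2 extra days.
Each full week contributes 3 days from the set (Mon, Thu, Fri): 10 × 3 = 30.
The 2 extra days are Wed, Thu — 1 of them qualifies.
Total: 30 + 1 = 31.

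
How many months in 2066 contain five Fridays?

A month has five Fridays exactly when Friday falls within its first (length − 28) days.
Jan: 31 days, starts Fri → 5 of Fri, Sat, Sun ✓
Feb: 28 days, starts Mon → 5 of (none)
Mar: 31 days, starts Mon → 5 of Mon, Tue, Wed
Apr: 30 days, starts Thu → 5 of Thu, Fri ✓
May: 31 days, starts Sat → 5 of Sat, Sun, Mon
Jun: 30 days, starts Tue → 5 of Tue, Wed
Jul: 31 days, starts Thu → 5 of Thu, Fri, Sat ✓
Aug: 31 days, starts Sun → 5 of Sun, Mon, Tue
Sep: 30 days, starts Wed → 5 of Wed, Thu
Oct: 31 days, starts Fri → 5 of Fri, Sat, Sun ✓
Nov: 30 days, starts Mon → 5 of Mon, Tue
Dec: 31 days, starts Wed → 5 of Wed, Thu, Fri ✓
Months with five Fridays: Jan, Apr, Jul, Oct, Dec.

5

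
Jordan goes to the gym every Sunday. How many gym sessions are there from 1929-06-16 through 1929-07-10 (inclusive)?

4

1929-06-16 is a Sunday.
That's 25 days from start to end, counting both.
25 = 7 × 3 + 4, so there are 3 full weeks plus 4 extra days.
Each full week contributes one Sunday: 3 so far.
The 4 extra days are Sunday, Monday, Tuesday, Wednesday — 1 of them qualifies.
Total: 3 + 1 = 4.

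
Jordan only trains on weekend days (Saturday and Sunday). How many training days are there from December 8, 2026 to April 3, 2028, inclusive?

138

December 8, 2026 is a Tuesday.
From December 8, 2026 to April 3, 2028 is 483 days inclusive.
483 = 7 × 69, so the span is exactly 69 full weeks.
Each full week contributes 2 weekend days (Sat, Sun): 69 × 2 = 138.
Total: 138.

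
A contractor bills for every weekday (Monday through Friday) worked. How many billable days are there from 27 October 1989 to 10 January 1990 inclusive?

54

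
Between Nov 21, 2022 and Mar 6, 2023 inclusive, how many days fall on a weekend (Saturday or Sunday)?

30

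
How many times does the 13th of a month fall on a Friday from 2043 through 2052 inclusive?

18

Friday-the-13ths by year:
2043: Feb, Mar, Nov
2044: May
2045: Jan, Oct
2046: Apr, Jul
2047: Sep, Dec
2048: Mar, Nov
2049: Aug
2050: May
2051: Jan, Oct
2052: Sep, Dec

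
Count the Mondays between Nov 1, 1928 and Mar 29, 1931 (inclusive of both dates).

Nov 1, 1928 is a Thursday.
The range spans 879 days (inclusive of both endpoints).
879 = 7 × 125 + 4, so there are 125 full weeks plus 4 extra days.
Each full week contributes one Monday: 125 so far.
The 4 extra days are Thursday, Friday, Saturday, Sunday — none qualify.
Total: 125 + 0 = 125.

125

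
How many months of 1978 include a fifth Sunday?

A month has five Sundays exactly when Sunday falls within its first (length − 28) days.
Jan: 31 days, starts Sun → 5 of Sun, Mon, Tue ✓
Feb: 28 days, starts Wed → 5 of (none)
Mar: 31 days, starts Wed → 5 of Wed, Thu, Fri
Apr: 30 days, starts Sat → 5 of Sat, Sun ✓
May: 31 days, starts Mon → 5 of Mon, Tue, Wed
Jun: 30 days, starts Thu → 5 of Thu, Fri
Jul: 31 days, starts Sat → 5 of Sat, Sun, Mon ✓
Aug: 31 days, starts Tue → 5 of Tue, Wed, Thu
Sep: 30 days, starts Fri → 5 of Fri, Sat
Oct: 31 days, starts Sun → 5 of Sun, Mon, Tue ✓
Nov: 30 days, starts Wed → 5 of Wed, Thu
Dec: 31 days, starts Fri → 5 of Fri, Sat, Sun ✓
Months with five Sundays: Jan, Apr, Jul, Oct, Dec.

5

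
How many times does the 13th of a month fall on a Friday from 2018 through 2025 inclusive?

Friday-the-13ths by year:
2018: Apr, Jul
2019: Sep, Dec
2020: Mar, Nov
2021: Aug
2022: May
2023: Jan, Oct
2024: Sep, Dec
2025: Jun

13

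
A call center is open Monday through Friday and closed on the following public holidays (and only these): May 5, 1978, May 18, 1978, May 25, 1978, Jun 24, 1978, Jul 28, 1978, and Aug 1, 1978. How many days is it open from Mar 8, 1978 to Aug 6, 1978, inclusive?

Mar 8, 1978 is a Wednesday.
That's 152 days from start to end, counting both.
152 = 7 × 21 + 5, so there are 21 full weeks plus 5 extra days.
Each full week contributes 5 weekdays (Mon–Fri): 21 × 5 = 105.
The 5 extra days are Wed, Thu, Fri, Sat, Sun — 3 of them qualify.
Total: 105 + 3 = 108.
Holidays: May 5, 1978 (Fri); May 18, 1978 (Thu); May 25, 1978 (Thu); Jun 24, 1978 (Sat); Jul 28, 1978 (Fri); Aug 1, 1978 (Tue).
5 of the 6 holidays fall on weekdays; the rest are weekends and were already excluded.
Business days: 108 − 5 = 103.

103 business days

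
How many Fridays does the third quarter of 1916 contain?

13

1916-07-01 is a Saturday.
The range spans 92 days (inclusive of both endpoints).
92 = 7 × 13 + 1, so there are 13 full weeks plus 1 extra day.
Each full week contributes one Friday: 13 so far.
The 1 extra day is Saturday — none qualify.
Total: 13 + 0 = 13.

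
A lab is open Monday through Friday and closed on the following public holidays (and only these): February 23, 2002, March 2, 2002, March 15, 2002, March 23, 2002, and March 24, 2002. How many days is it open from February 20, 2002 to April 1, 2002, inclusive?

28

February 20, 2002 is a Wednesday.
The range spans 41 days (inclusive of both endpoints).
41 = 7 × 5 + 6, so there are 5 full weeks plus 6 extra days.
Each full week contributes 5 weekdays (Mon–Fri): 5 × 5 = 25.
The 6 extra days are Wed, Thu, Fri, Sat, Sun, Mon — 4 of them qualify.
Total: 25 + 4 = 29.
Holidays: February 23, 2002 (Sat); March 2, 2002 (Sat); March 15, 2002 (Fri); March 23, 2002 (Sat); March 24, 2002 (Sun).
1 of the 5 holidays fall on weekdays; the rest are weekends and were already excluded.
Business days: 29 − 1 = 28.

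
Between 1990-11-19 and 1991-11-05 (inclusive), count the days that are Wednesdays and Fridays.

1990-11-19 is a Monday.
From 1990-11-19 to 1991-11-05 is 352 days inclusive.
352 = 7 × 50 + 2, so there are 50 full weeks plus 2 extra days.
Each full week contributes 2 days from the set (Wed, Fri): 50 × 2 = 100.
The 2 extra days are Mon, Tue — none qualify.
Total: 100 + 0 = 100.

100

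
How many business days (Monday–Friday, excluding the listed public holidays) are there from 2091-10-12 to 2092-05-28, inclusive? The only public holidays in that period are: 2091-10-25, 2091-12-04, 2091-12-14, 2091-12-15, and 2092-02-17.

2091-10-12 is a Friday.
That's 230 days from start to end, counting both.
230 = 7 × 32 + 6, so there are 32 full weeks plus 6 extra days.
Each full week contributes 5 weekdays (Mon–Fri): 32 × 5 = 160.
The 6 extra days are Friday, Saturday, Sunday, Monday, Tuesday, Wednesday — 4 of them qualify.
Total: 160 + 4 = 164.
Holidays: 2091-10-25 (Thu); 2091-12-04 (Tue); 2091-12-14 (Fri); 2091-12-15 (Sat); 2092-02-17 (Sun).
3 of the 5 holidays fall on weekdays; the rest are weekends and were already excluded.
Business days: 164 − 3 = 161.

161 business days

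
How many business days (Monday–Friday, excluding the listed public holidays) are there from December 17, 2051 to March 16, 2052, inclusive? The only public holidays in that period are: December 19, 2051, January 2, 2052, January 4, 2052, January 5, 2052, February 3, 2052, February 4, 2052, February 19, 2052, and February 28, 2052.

December 17, 2051 is a Sunday.
From December 17, 2051 to March 16, 2052 is 91 days inclusive.
91 = 7 × 13, so the span is exactly 13 full weeks.
Each full week contributes 5 weekdays (Mon–Fri): 13 × 5 = 65.
Total: 65.
Holidays: December 19, 2051 (Tue); January 2, 2052 (Tue); January 4, 2052 (Thu); January 5, 2052 (Fri); February 3, 2052 (Sat); February 4, 2052 (Sun); February 19, 2052 (Mon); February 28, 2052 (Wed).
6 of the 8 holidays fall on weekdays; the rest are weekends and were already excluded.
Business days: 65 − 6 = 59.

59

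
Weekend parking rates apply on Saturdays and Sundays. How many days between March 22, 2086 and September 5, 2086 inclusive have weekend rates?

March 22, 2086 is a Friday.
That's 168 days from start to end, counting both.
168 = 7 × 24, so the span is exactly 24 full weeks.
Each full week contributes 2 weekend days (Sat, Sun): 24 × 2 = 48.
Total: 48.

48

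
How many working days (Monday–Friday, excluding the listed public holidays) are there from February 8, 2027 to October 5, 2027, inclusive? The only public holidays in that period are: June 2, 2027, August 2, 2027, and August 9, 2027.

169

February 8, 2027 is a Monday.
The range spans 240 days (inclusive of both endpoints).
240 = 7 × 34 + 2, so there are 34 full weeks plus 2 extra days.
Each full week contributes 5 weekdays (Mon–Fri): 34 × 5 = 170.
The 2 extra days are Monday, Tuesday — 2 of them qualify.
Total: 170 + 2 = 172.
Holidays: June 2, 2027 (Wed); August 2, 2027 (Mon); August 9, 2027 (Mon).
All 3 holidays fall on weekdays, so subtract 3.
Business days: 172 − 3 = 169.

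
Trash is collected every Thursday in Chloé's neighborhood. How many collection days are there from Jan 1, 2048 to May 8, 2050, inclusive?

Jan 1, 2048 is a Wednesday.
That's 859 days from start to end, counting both.
859 = 7 × 122 + 5, so there are 122 full weeks plus 5 extra days.
Each full week contributes one Thursday: 122 so far.
The 5 extra days are Wed, Thu, Fri, Sat, Sun — 1 of them qualifies.
Total: 122 + 1 = 123.

123 Thursdays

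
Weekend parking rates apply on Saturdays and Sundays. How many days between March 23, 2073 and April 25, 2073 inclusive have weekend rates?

10

March 23, 2073 is a Thursday.
The range spans 34 days (inclusive of both endpoints).
34 = 7 × 4 + 6, so there are 4 full weeks plus 6 extra days.
Each full week contributes 2 weekend days (Sat, Sun): 4 × 2 = 8.
The 6 extra days are Thu, Fri, Sat, Sun, Mon, Tue — 2 of them qualify.
Total: 8 + 2 = 10.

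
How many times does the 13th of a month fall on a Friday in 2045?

2

The 13th falls on a Friday when the month's 13th has weekday Fri.
Jan 13 is Fri ✓; Feb 13 is Mon; Mar 13 is Mon; Apr 13 is Thu; May 13 is Sat; Jun 13 is Tue; Jul 13 is Thu; Aug 13 is Sun; Sep 13 is Wed; Oct 13 is Fri ✓; Nov 13 is Mon; Dec 13 is Wed.
Friday the 13ths: Jan, Oct.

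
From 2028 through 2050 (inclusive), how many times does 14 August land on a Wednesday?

Day of week of August 14 in each year:
2028: Mon, 2029: Tue, 2030: Wed ✓, 2031: Thu, 2032: Sat, 2033: Sun, 2034: Mon, 2035: Tue, 2036: Thu, 2037: Fri, 2038: Sat, 2039: Sun, 2040: Tue, 2041: Wed ✓, 2042: Thu, 2043: Fri, 2044: Sun, 2045: Mon, 2046: Tue, 2047: Wed ✓, 2048: Fri, 2049: Sat, 2050: Sun
Wednesdays: 2030, 2041, 2047.

3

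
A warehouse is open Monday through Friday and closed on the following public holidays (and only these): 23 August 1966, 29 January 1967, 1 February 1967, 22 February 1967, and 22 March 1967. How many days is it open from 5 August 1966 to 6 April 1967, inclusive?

5 August 1966 is a Friday.
The range spans 245 days (inclusive of both endpoints).
245 = 7 × 35, so the span is exactly 35 full weeks.
Each full week contributes 5 weekdays (Mon–Fri): 35 × 5 = 175.
Total: 175.
Holidays: 23 August 1966 (Tue); 29 January 1967 (Sun); 1 February 1967 (Wed); 22 February 1967 (Wed); 22 March 1967 (Wed).
4 of the 5 holidays fall on weekdays; the rest are weekends and were already excluded.
Business days: 175 − 4 = 171.

171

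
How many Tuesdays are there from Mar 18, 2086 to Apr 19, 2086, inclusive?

5 Tuesdays

Mar 18, 2086 is a Monday.
From Mar 18, 2086 to Apr 19, 2086 is 33 days inclusive.
33 = 7 × 4 + 5, so there are 4 full weeks plus 5 extra days.
Each full week contributes one Tuesday: 4 so far.
The 5 extra days are Monday, Tuesday, Wednesday, Thursday, Friday — 1 of them qualifies.
Total: 4 + 1 = 5.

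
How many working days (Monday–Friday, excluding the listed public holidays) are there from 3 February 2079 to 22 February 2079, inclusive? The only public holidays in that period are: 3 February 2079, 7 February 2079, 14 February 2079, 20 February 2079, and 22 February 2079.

9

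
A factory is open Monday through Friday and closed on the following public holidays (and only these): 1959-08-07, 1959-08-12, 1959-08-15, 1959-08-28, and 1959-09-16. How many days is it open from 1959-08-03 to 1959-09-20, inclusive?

1959-08-03 is a Monday.
The range spans 49 days (inclusive of both endpoints).
49 = 7 × 7, so the span is exactly 7 full weeks.
Each full week contributes 5 weekdays (Mon–Fri): 7 × 5 = 35.
Holidays: 1959-08-07 (Fri); 1959-08-12 (Wed); 1959-08-15 (Sat); 1959-08-28 (Fri); 1959-09-16 (Wed).
4 of the 5 holidays fall on weekdays; the rest are weekends and were already excluded.
Business days: 35 − 4 = 31.

31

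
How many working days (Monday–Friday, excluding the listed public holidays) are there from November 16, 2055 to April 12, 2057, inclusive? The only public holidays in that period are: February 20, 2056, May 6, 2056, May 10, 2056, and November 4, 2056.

November 16, 2055 is a Tuesday.
The range spans 514 days (inclusive of both endpoints).
514 = 7 × 73 + 3, so there are 73 full weeks plus 3 extra days.
Each full week contributes 5 weekdays (Mon–Fri): 73 × 5 = 365.
The 3 extra days are Tue, Wed, Thu — 3 of them qualify.
Total: 365 + 3 = 368.
Holidays: February 20, 2056 (Sun); May 6, 2056 (Sat); May 10, 2056 (Wed); November 4, 2056 (Sat).
1 of the 4 holidays fall on weekdays; the rest are weekends and were already excluded.
Business days: 368 − 1 = 367.

367 working days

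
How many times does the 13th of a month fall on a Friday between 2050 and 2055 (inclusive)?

10

Friday-the-13ths by year:
2050: May
2051: Jan, Oct
2052: Sep, Dec
2053: Jun
2054: Feb, Mar, Nov
2055: Aug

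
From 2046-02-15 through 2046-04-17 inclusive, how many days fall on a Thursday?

9 Thursdays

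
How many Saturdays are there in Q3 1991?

13

Jul 1, 1991 is a Monday.
That's 92 days from start to end, counting both.
92 = 7 × 13 + 1, so there are 13 full weeks plus 1 extra day.
Each full week contributes one Saturday: 13 so far.
The 1 extra day is Mon — none qualify.
Total: 13 + 0 = 13.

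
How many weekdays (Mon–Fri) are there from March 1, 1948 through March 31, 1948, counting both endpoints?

March 1, 1948 is a Monday.
From March 1, 1948 to March 31, 1948 is 31 days inclusive.
31 = 7 × 4 + 3, so there are 4 full weeks plus 3 extra days.
Each full week contributes 5 weekdays (Mon–Fri): 4 × 5 = 20.
The 3 extra days are Monday, Tuesday, Wednesday — 3 of them qualify.
Total: 20 + 3 = 23.

23 weekdays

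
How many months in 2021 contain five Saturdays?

4

A month has five Saturdays exactly when Saturday falls within its first (length − 28) days.
Jan: 31 days, starts Fri → 5 of Fri, Sat, Sun ✓
Feb: 28 days, starts Mon → 5 of (none)
Mar: 31 days, starts Mon → 5 of Mon, Tue, Wed
Apr: 30 days, starts Thu → 5 of Thu, Fri
May: 31 days, starts Sat → 5 of Sat, Sun, Mon ✓
Jun: 30 days, starts Tue → 5 of Tue, Wed
Jul: 31 days, starts Thu → 5 of Thu, Fri, Sat ✓
Aug: 31 days, starts Sun → 5 of Sun, Mon, Tue
Sep: 30 days, starts Wed → 5 of Wed, Thu
Oct: 31 days, starts Fri → 5 of Fri, Sat, Sun ✓
Nov: 30 days, starts Mon → 5 of Mon, Tue
Dec: 31 days, starts Wed → 5 of Wed, Thu, Fri
Months with five Saturdays: Jan, May, Jul, Oct.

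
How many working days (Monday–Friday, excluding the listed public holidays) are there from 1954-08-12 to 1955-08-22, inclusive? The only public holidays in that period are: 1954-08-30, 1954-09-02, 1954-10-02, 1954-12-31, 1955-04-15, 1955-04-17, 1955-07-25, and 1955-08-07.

1954-08-12 is a Thursday.
From 1954-08-12 to 1955-08-22 is 376 days inclusive.
376 = 7 × 53 + 5, so there are 53 full weeks plus 5 extra days.
Each full week contributes 5 weekdays (Mon–Fri): 53 × 5 = 265.
The 5 extra days are Thursday, Friday, Saturday, Sunday, Monday — 3 of them qualify.
Total: 265 + 3 = 268.
Holidays: 1954-08-30 (Mon); 1954-09-02 (Thu); 1954-10-02 (Sat); 1954-12-31 (Fri); 1955-04-15 (Fri); 1955-04-17 (Sun); 1955-07-25 (Mon); 1955-08-07 (Sun).
5 of the 8 holidays fall on weekdays; the rest are weekends and were already excluded.
Business days: 268 − 5 = 263.

263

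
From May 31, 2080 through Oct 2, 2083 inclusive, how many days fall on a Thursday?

174 Thursdays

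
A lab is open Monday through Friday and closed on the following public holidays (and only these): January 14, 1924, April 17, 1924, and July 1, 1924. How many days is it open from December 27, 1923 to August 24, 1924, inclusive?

December 27, 1923 is a Thursday.
That's 242 days from start to end, counting both.
242 = 7 × 34 + 4, so there are 34 full weeks plus 4 extra days.
Each full week contributes 5 weekdays (Mon–Fri): 34 × 5 = 170.
The 4 extra days are Thu, Fri, Sat, Sun — 2 of them qualify.
Total: 170 + 2 = 172.
Holidays: January 14, 1924 (Mon); April 17, 1924 (Thu); July 1, 1924 (Tue).
All 3 holidays fall on weekdays, so subtract 3.
Business days: 172 − 3 = 169.

169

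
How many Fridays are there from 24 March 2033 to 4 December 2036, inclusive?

24 March 2033 is a Thursday.
The range spans 1352 days (inclusive of both endpoints).
1352 = 7 × 193 + 1, so there are 193 full weeks plus 1 extra day.
Each full week contributes one Friday: 193 so far.
The 1 extra day is Thu — none qualify.
Total: 193 + 0 = 193.

193 Fridays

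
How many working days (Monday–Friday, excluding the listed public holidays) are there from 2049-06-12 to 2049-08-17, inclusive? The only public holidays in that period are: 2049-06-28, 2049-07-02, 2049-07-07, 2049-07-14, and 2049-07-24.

2049-06-12 is a Saturday.
That's 67 days from start to end, counting both.
67 = 7 × 9 + 4, so there are 9 full weeks plus 4 extra days.
Each full week contributes 5 weekdays (Mon–Fri): 9 × 5 = 45.
The 4 extra days are Sat, Sun, Mon, Tue — 2 of them qualify.
Total: 45 + 2 = 47.
Holidays: 2049-06-28 (Mon); 2049-07-02 (Fri); 2049-07-07 (Wed); 2049-07-14 (Wed); 2049-07-24 (Sat).
4 of the 5 holidays fall on weekdays; the rest are weekends and were already excluded.
Business days: 47 − 4 = 43.

43 working days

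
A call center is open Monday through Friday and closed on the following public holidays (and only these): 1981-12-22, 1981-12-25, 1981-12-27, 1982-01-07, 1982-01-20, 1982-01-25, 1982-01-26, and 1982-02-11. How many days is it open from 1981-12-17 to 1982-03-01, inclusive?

46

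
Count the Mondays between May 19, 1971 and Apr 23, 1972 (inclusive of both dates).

48

May 19, 1971 is a Wednesday.
From May 19, 1971 to Apr 23, 1972 is 341 days inclusive.
341 = 7 × 48 + 5, so there are 48 full weeks plus 5 extra days.
Each full week contributes one Monday: 48 so far.
The 5 extra days are Wed, Thu, Fri, Sat, Sun — none qualify.
Total: 48 + 0 = 48.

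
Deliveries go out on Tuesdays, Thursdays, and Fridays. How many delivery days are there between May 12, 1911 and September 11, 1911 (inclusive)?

May 12, 1911 is a Friday.
From May 12, 1911 to September 11, 1911 is 123 days inclusive.
123 = 7 × 17 + 4, so there are 17 full weeks plus 4 extra days.
Each full week contributes 3 days from the set (Tue, Thu, Fri): 17 × 3 = 51.
The 4 extra days are Friday, Saturday, Sunday, Monday — 1 of them qualifies.
Total: 51 + 1 = 52.

52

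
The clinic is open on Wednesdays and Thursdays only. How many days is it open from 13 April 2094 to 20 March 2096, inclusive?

202

13 April 2094 is a Tuesday.
That's 708 days from start to end, counting both.
708 = 7 × 101 + 1, so there are 101 full weeks plus 1 extra day.
Each full week contributes 2 days from the set (Wed, Thu): 101 × 2 = 202.
The 1 extra day is Tue — none qualify.
Total: 202 + 0 = 202.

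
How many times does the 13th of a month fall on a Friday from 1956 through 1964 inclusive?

18

Friday-the-13ths by year:
1956: Jan, Apr, Jul
1957: Sep, Dec
1958: Jun
1959: Feb, Mar, Nov
1960: May
1961: Jan, Oct
1962: Apr, Jul
1963: Sep, Dec
1964: Mar, Nov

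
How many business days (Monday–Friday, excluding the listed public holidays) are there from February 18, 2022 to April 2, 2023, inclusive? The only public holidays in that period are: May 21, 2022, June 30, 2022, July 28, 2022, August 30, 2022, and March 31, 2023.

February 18, 2022 is a Friday.
The range spans 409 days (inclusive of both endpoints).
409 = 7 × 58 + 3, so there are 58 full weeks plus 3 extra days.
Each full week contributes 5 weekdays (Mon–Fri): 58 × 5 = 290.
The 3 extra days are Fri, Sat, Sun — 1 of them qualifies.
Total: 290 + 1 = 291.
Holidays: May 21, 2022 (Sat); June 30, 2022 (Thu); July 28, 2022 (Thu); August 30, 2022 (Tue); March 31, 2023 (Fri).
4 of the 5 holidays fall on weekdays; the rest are weekends and were already excluded.
Business days: 291 − 4 = 287.

287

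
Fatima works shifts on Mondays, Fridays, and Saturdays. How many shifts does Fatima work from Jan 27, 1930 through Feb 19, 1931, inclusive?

166

Jan 27, 1930 is a Monday.
That's 389 days from start to end, counting both.
389 = 7 × 55 + 4, so there are 55 full weeks plus 4 extra days.
Each full week contributes 3 days from the set (Mon, Fri, Sat): 55 × 3 = 165.
The 4 extra days are Mon, Tue, Wed, Thu — 1 of them qualifies.
Total: 165 + 1 = 166.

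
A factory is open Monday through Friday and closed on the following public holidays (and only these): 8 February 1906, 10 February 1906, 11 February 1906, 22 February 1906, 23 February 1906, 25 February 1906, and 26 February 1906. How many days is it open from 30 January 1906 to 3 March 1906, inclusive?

30 January 1906 is a Tuesday.
From 30 January 1906 to 3 March 1906 is 33 days inclusive.
33 = 7 × 4 + 5, so there are 4 full weeks plus 5 extra days.
Each full week contributes 5 weekdays (Mon–Fri): 4 × 5 = 20.
The 5 extra days are Tuesday, Wednesday, Thursday, Friday, Saturday — 4 of them qualify.
Total: 20 + 4 = 24.
Holidays: 8 February 1906 (Thu); 10 February 1906 (Sat); 11 February 1906 (Sun); 22 February 1906 (Thu); 23 February 1906 (Fri); 25 February 1906 (Sun); 26 February 1906 (Mon).
4 of the 7 holidays fall on weekdays; the rest are weekends and were already excluded.
Business days: 24 − 4 = 20.

20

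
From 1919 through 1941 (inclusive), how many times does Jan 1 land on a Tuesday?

3

Day of week of January 1 in each year:
1919: Wed, 1920: Thu, 1921: Sat, 1922: Sun, 1923: Mon, 1924: Tue ✓, 1925: Thu, 1926: Fri, 1927: Sat, 1928: Sun, 1929: Tue ✓, 1930: Wed, 1931: Thu, 1932: Fri, 1933: Sun, 1934: Mon, 1935: Tue ✓, 1936: Wed, 1937: Fri, 1938: Sat, 1939: Sun, 1940: Mon, 1941: Wed
Tuesdays: 1924, 1929, 1935.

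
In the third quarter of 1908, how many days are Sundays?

13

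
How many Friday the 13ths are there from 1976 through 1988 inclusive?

Friday-the-13ths by year:
1976: Feb, Aug
1977: May
1978: Jan, Oct
1979: Apr, Jul
1980: Jun
1981: Feb, Mar, Nov
1982: Aug
1983: May
1984: Jan, Apr, Jul
1985: Sep, Dec
1986: Jun
1987: Feb, Mar, Nov
1988: May

23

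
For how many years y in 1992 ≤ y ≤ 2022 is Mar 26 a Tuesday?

4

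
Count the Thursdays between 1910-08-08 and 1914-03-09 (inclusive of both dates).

187

1910-08-08 is a Monday.
That's 1310 days from start to end, counting both.
1310 = 7 × 187 + 1, so there are 187 full weeks plus 1 extra day.
Each full week contributes one Thursday: 187 so far.
The 1 extra day is Mon — none qualify.
Total: 187 + 0 = 187.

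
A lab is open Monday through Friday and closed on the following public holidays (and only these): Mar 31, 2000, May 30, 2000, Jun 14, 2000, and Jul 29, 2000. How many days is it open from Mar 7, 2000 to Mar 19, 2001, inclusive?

Mar 7, 2000 is a Tuesday.
That's 378 days from start to end, counting both.
378 = 7 × 54, so the span is exactly 54 full weeks.
Each full week contributes 5 weekdays (Mon–Fri): 54 × 5 = 270.
Holidays: Mar 31, 2000 (Fri); May 30, 2000 (Tue); Jun 14, 2000 (Wed); Jul 29, 2000 (Sat).
3 of the 4 holidays fall on weekdays; the rest are weekends and were already excluded.
Business days: 270 − 3 = 267.

267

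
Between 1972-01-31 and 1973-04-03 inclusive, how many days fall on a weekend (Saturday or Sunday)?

1972-01-31 is a Monday.
That's 429 days from start to end, counting both.
429 = 7 × 61 + 2, so there are 61 full weeks plus 2 extra days.
Each full week contributes 2 weekend days (Sat, Sun): 61 × 2 = 122.
The 2 extra days are Monday, Tuesday — none qualify.
Total: 122 + 0 = 122.

122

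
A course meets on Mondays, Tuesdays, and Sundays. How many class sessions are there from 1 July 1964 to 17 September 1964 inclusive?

1 July 1964 is a Wednesday.
From 1 July 1964 to 17 September 1964 is 79 days inclusive.
79 = 7 × 11 + 2, so there are 11 full weeks plus 2 extra days.
Each full week contributes 3 days from the set (Mon, Tue, Sun): 11 × 3 = 33.
The 2 extra days are Wednesday, Thursday — none qualify.
Total: 33 + 0 = 33.

33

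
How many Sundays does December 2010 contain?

4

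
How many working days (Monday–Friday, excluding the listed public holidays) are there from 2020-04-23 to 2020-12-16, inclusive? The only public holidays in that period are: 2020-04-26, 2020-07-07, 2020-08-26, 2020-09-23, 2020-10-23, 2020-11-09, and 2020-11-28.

2020-04-23 is a Thursday.
The range spans 238 days (inclusive of both endpoints).
238 = 7 × 34, so the span is exactly 34 full weeks.
Each full week contributes 5 weekdays (Mon–Fri): 34 × 5 = 170.
Holidays: 2020-04-26 (Sun); 2020-07-07 (Tue); 2020-08-26 (Wed); 2020-09-23 (Wed); 2020-10-23 (Fri); 2020-11-09 (Mon); 2020-11-28 (Sat).
5 of the 7 holidays fall on weekdays; the rest are weekends and were already excluded.
Business days: 170 − 5 = 165.

165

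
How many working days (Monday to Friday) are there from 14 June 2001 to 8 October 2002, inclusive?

14 June 2001 is a Thursday.
That's 482 days from start to end, counting both.
482 = 7 × 68 + 6, so there are 68 full weeks plus 6 extra days.
Each full week contributes 5 weekdays (Mon–Fri): 68 × 5 = 340.
The 6 extra days are Thursday, Friday, Saturday, Sunday, Monday, Tuesday — 4 of them qualify.
Total: 340 + 4 = 344.

344 weekdays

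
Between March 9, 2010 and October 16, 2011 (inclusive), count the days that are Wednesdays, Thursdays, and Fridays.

252

March 9, 2010 is a Tuesday.
From March 9, 2010 to October 16, 2011 is 587 days inclusive.
587 = 7 × 83 + 6, so there are 83 full weeks plus 6 extra days.
Each full week contributes 3 days from the set (Wed, Thu, Fri): 83 × 3 = 249.
The 6 extra days are Tuesday, Wednesday, Thursday, Friday, Saturday, Sunday — 3 of them qualify.
Total: 249 + 3 = 252.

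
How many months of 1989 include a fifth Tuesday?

A month has five Tuesdays exactly when Tuesday falls within its first (length − 28) days.
Jan: 31 days, starts Sun → 5 of Sun, Mon, Tue ✓
Feb: 28 days, starts Wed → 5 of (none)
Mar: 31 days, starts Wed → 5 of Wed, Thu, Fri
Apr: 30 days, starts Sat → 5 of Sat, Sun
May: 31 days, starts Mon → 5 of Mon, Tue, Wed ✓
Jun: 30 days, starts Thu → 5 of Thu, Fri
Jul: 31 days, starts Sat → 5 of Sat, Sun, Mon
Aug: 31 days, starts Tue → 5 of Tue, Wed, Thu ✓
Sep: 30 days, starts Fri → 5 of Fri, Sat
Oct: 31 days, starts Sun → 5 of Sun, Mon, Tue ✓
Nov: 30 days, starts Wed → 5 of Wed, Thu
Dec: 31 days, starts Fri → 5 of Fri, Sat, Sun
Months with five Tuesdays: Jan, May, Aug, Oct.

4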